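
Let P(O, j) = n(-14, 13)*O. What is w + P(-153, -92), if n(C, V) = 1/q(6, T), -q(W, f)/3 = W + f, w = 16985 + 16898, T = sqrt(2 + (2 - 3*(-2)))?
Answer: 440632/13 - 51*sqrt(10)/26 ≈ 33889.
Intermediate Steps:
T = sqrt(10) (T = sqrt(2 + (2 + 6)) = sqrt(2 + 8) = sqrt(10) ≈ 3.1623)
w = 33883
q(W, f) = -3*W - 3*f (q(W, f) = -3*(W + f) = -3*W - 3*f)
n(C, V) = 1/(-18 - 3*sqrt(10)) (n(C, V) = 1/(-3*6 - 3*sqrt(10)) = 1/(-18 - 3*sqrt(10)))
P(O, j) = O*(-1/13 + sqrt(10)/78) (P(O, j) = (-1/13 + sqrt(10)/78)*O = O*(-1/13 + sqrt(10)/78))
w + P(-153, -92) = 33883 + (-1/13*(-153) + (1/78)*(-153)*sqrt(10)) = 33883 + (153/13 - 51*sqrt(10)/26) = 440632/13 - 51*sqrt(10)/26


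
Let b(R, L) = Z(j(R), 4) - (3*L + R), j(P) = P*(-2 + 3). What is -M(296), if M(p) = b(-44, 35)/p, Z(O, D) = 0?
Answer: 61/296 ≈ 0.20608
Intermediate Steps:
j(P) = P (j(P) = P*1 = P)
b(R, L) = -R - 3*L (b(R, L) = 0 - (3*L + R) = 0 - (R + 3*L) = 0 + (-R - 3*L) = -R - 3*L)
M(p) = -61/p (M(p) = (-1*(-44) - 3*35)/p = (44 - 105)/p = -61/p)
-M(296) = -(-61)/296 = -1*(-61/296) = 61/296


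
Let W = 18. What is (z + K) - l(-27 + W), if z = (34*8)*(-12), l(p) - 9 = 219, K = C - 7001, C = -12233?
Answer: -22726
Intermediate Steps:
K = -19234 (K = -12233 - 7001 = -19234)
l(p) = 228 (l(p) = 9 + 219 = 228)
z = -3264 (z = 272*(-12) = -3264)
(z + K) - l(-27 + W) = (-3264 - 19234) - 1*228 = -22498 - 228 = -22726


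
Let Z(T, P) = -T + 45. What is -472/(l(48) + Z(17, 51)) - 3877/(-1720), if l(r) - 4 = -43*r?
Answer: 543119/218440 ≈ 2.4864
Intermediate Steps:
Z(T, P) = 45 - T
l(r) = 4 - 43*r
-472/(l(48) + Z(17, 51)) - 3877/(-1720) = -472/((4 - 43*48) + (45 - 1*17)) - 3877/(-1720) = -472/((4 - 2064) + (45 - 17)) - 3877*(-1/1720) = -472/(-2060 + 28) + 3877/1720 = -472/(-2032) + 3877/1720 = -472*(-1/2032) + 3877/1720 = 59/254 + 3877/1720 = 543119/218440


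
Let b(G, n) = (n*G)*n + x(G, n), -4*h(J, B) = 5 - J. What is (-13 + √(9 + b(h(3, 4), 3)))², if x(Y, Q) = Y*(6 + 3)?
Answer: 169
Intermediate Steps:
x(Y, Q) = 9*Y (x(Y, Q) = Y*9 = 9*Y)
h(J, B) = -5/4 + J/4 (h(J, B) = -(5 - J)/4 = -5/4 + J/4)
b(G, n) = 9*G + G*n² (b(G, n) = (n*G)*n + 9*G = (G*n)*n + 9*G = G*n² + 9*G = 9*G + G*n²)
(-13 + √(9 + b(h(3, 4), 3)))² = (-13 + √(9 + (-5/4 + (¼)*3)*(9 + 3²)))² = (-13 + √(9 + (-5/4 + ¾)*(9 + 9)))² = (-13 + √(9 - ½*18))² = (-13 + √(9 - 9))² = (-13 + √0)² = (-13 + 0)² = (-13)² = 169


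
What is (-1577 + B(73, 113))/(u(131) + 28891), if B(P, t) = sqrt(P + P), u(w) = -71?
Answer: -1577/28820 + sqrt(146)/28820 ≈ -0.054300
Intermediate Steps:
B(P, t) = sqrt(2)*sqrt(P) (B(P, t) = sqrt(2*P) = sqrt(2)*sqrt(P))
(-1577 + B(73, 113))/(u(131) + 28891) = (-1577 + sqrt(2)*sqrt(73))/(-71 + 28891) = (-1577 + sqrt(146))/28820 = (-1577 + sqrt(146))*(1/28820) = -1577/28820 + sqrt(146)/28820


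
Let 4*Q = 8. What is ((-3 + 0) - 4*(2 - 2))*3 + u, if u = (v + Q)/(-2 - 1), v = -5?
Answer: -8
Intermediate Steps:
Q = 2 (Q = (1/4)*8 = 2)
u = 1 (u = (-5 + 2)/(-2 - 1) = -3/(-3) = -3*(-1/3) = 1)
((-3 + 0) - 4*(2 - 2))*3 + u = ((-3 + 0) - 4*(2 - 2))*3 + 1 = (-3 - 4*0)*3 + 1 = (-3 + 0)*3 + 1 = -3*3 + 1 = -9 + 1 = -8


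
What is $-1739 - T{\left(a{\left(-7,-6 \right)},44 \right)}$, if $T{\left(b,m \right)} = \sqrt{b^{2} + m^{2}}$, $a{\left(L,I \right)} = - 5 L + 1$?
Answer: $-1739 - 4 \sqrt{202} \approx -1795.9$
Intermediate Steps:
$a{\left(L,I \right)} = 1 - 5 L$
$-1739 - T{\left(a{\left(-7,-6 \right)},44 \right)} = -1739 - \sqrt{\left(1 - -35\right)^{2} + 44^{2}} = -1739 - \sqrt{\left(1 + 35\right)^{2} + 1936} = -1739 - \sqrt{36^{2} + 1936} = -1739 - \sqrt{1296 + 1936} = -1739 - \sqrt{3232} = -1739 - 4 \sqrt{202}$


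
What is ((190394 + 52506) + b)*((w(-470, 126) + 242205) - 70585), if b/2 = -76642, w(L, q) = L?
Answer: 15337778400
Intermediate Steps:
b = -153284 (b = 2*(-76642) = -153284)
((190394 + 52506) + b)*((w(-470, 126) + 242205) - 70585) = ((190394 + 52506) - 153284)*((-470 + 242205) - 70585) = (242900 - 153284)*(241735 - 70585) = 89616*171150 = 15337778400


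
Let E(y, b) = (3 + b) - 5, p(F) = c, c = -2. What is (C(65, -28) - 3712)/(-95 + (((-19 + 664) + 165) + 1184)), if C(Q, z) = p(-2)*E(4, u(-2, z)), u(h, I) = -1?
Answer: -3706/1899 ≈ -1.9516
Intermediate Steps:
p(F) = -2
E(y, b) = -2 + b
C(Q, z) = 6 (C(Q, z) = -2*(-2 - 1) = -2*(-3) = 6)
(C(65, -28) - 3712)/(-95 + (((-19 + 664) + 165) + 1184)) = (6 - 3712)/(-95 + (((-19 + 664) + 165) + 1184)) = -3706/(-95 + ((645 + 165) + 1184)) = -3706/(-95 + (810 + 1184)) = -3706/(-95 + 1994) = -3706/1899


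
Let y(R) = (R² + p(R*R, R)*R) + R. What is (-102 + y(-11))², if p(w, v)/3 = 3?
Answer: 8281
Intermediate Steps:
p(w, v) = 9 (p(w, v) = 3*3 = 9)
y(R) = R² + 10*R (y(R) = (R² + 9*R) + R = R² + 10*R)
(-102 + y(-11))² = (-102 - 11*(10 - 11))² = (-102 - 11*(-1))² = (-102 + 11)² = (-91)² = 8281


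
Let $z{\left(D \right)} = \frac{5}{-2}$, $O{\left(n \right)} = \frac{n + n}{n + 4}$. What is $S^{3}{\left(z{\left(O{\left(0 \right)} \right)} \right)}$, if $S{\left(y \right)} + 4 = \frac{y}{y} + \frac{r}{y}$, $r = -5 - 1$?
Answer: $- \frac{27}{125} \approx -0.216$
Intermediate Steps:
$O{\left(n \right)} = \frac{2 n}{4 + n}$
$z{\left(D \right)} = - \frac{5}{2}$ ($z{\left(D \right)} = 5 \left(- \frac{1}{2}\right) = - \frac{5}{2}$)
$r = -6$
$S{\left(y \right)} = -3 - \frac{6}{y}$ ($S{\left(y \right)} = -4 - \left(\frac{6}{y} - \frac{y}{y}\right) = -4 + \left(1 - \frac{6}{y}\right) = -3 - \frac{6}{y}$)
$S^{3}{\left(z{\left(O{\left(0 \right)} \right)} \right)} = \left(-3 - \frac{6}{- \frac{5}{2}}\right)^{3} = \left(-3 - - \frac{12}{5}\right)^{3} = \left(-3 + \frac{12}{5}\right)^{3} = \left(- \frac{3}{5}\right)^{3} = - \frac{27}{125}$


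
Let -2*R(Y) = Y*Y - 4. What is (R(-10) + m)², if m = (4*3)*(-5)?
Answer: 11664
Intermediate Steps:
R(Y) = 2 - Y²/2 (R(Y) = -(Y*Y - 4)/2 = -(Y² - 4)/2 = -(-4 + Y²)/2 = 2 - Y²/2)
m = -60 (m = 12*(-5) = -60)
(R(-10) + m)² = ((2 - ½*(-10)²) - 60)² = ((2 - ½*100) - 60)² = ((2 - 50) - 60)² = (-48 - 60)² = (-108)² = 11664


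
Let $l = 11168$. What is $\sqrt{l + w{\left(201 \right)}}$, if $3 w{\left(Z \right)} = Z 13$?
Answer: $\sqrt{12039} \approx 109.72$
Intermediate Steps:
$w{\left(Z \right)} = \frac{13 Z}{3}$ ($w{\left(Z \right)} = \frac{Z 13}{3} = \frac{13 Z}{3}$)
$\sqrt{l + w{\left(201 \right)}} = \sqrt{11168 + \frac{13}{3} \cdot 201} = \sqrt{11168 + 871} = \sqrt{12039}$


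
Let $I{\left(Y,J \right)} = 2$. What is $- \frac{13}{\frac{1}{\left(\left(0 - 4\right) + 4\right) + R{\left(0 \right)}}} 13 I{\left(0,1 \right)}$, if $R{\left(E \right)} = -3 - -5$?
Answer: $-676$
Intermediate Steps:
$R{\left(E \right)} = 2$ ($R{\left(E \right)} = -3 + 5 = 2$)
$- \frac{13}{\frac{1}{\left(\left(0 - 4\right) + 4\right) + R{\left(0 \right)}}} 13 I{\left(0,1 \right)} = - \frac{13}{\frac{1}{\left(\left(0 - 4\right) + 4\right) + 2}} \cdot 13 \cdot 2 = - \frac{13}{\frac{1}{\left(-4 + 4\right) + 2}} \cdot 13 \cdot 2 = - \frac{13}{\frac{1}{0 + 2}} \cdot 13 \cdot 2 = - \frac{13}{\frac{1}{2}} \cdot 13 \cdot 2 = - 13 \frac{1}{\frac{1}{2}} \cdot 13 \cdot 2 = \left(-13\right) 2 \cdot 13 \cdot 2 = \left(-26\right) 13 \cdot 2 = \left(-338\right) 2 = -676$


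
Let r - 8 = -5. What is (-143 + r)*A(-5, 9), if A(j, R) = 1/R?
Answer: -140/9 ≈ -15.556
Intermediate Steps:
r = 3 (r = 8 - 5 = 3)
(-143 + r)*A(-5, 9) = (-143 + 3)/9 = -140*⅑ = -140/9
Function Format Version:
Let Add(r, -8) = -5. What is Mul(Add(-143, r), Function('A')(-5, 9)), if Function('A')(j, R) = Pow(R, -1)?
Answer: Rational(-140, 9) ≈ -15.556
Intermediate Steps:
r = 3 (r = Add(8, -5) = 3)
Mul(Add(-143, r), Function('A')(-5, 9)) = Mul(Add(-143, 3), Pow(9, -1)) = Mul(-140, Rational(1, 9)) = Rational(-140, 9)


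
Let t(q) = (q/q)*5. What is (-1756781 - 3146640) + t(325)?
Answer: -4903416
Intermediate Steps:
t(q) = 5 (t(q) = 1*5 = 5)
(-1756781 - 3146640) + t(325) = (-1756781 - 3146640) + 5 = -4903421 + 5 = -4903416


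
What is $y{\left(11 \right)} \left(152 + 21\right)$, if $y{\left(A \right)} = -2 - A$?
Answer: $-2249$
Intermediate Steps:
$y{\left(11 \right)} \left(152 + 21\right) = \left(-2 - 11\right) \left(152 + 21\right) = \left(-2 - 11\right) 173 = \left(-13\right) 173 = -2249$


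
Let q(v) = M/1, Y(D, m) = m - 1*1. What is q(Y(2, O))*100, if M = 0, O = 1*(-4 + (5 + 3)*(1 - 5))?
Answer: 0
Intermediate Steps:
O = -36 (O = 1*(-4 + 8*(-4)) = 1*(-4 - 32) = 1*(-36) = -36)
Y(D, m) = -1 + m (Y(D, m) = m - 1 = -1 + m)
q(v) = 0 (q(v) = 0/1 = 0*1 = 0)
q(Y(2, O))*100 = 0*100 = 0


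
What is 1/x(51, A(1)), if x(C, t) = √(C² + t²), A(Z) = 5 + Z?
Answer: √293/879 ≈ 0.019474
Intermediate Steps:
1/x(51, A(1)) = 1/(√(51² + (5 + 1)²)) = 1/(√(2601 + 6²)) = 1/(√(2601 + 36)) = 1/(√2637) = 1/(3*√293) = √293/879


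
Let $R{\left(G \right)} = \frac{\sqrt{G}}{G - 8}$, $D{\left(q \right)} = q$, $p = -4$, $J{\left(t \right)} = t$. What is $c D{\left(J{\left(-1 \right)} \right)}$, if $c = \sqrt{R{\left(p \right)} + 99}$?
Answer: $- \frac{\sqrt{3564 - 6 i}}{6} \approx -9.9499 + 0.0083753 i$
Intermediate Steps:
$R{\left(G \right)} = \frac{\sqrt{G}}{-8 + G}$
$c = \sqrt{99 - \frac{i}{6}}$ ($c = \sqrt{\frac{\sqrt{-4}}{-8 - 4} + 99} = \sqrt{\frac{2 i}{-12} + 99} = \sqrt{2 i \left(- \frac{1}{12}\right) + 99} = \sqrt{- \frac{i}{6} + 99} = \sqrt{99 - \frac{i}{6}} \approx 9.9499 - 0.00838 i$)
$c D{\left(J{\left(-1 \right)} \right)} = \frac{\sqrt{3564 - 6 i}}{6} \left(-1\right) = - \frac{\sqrt{3564 - 6 i}}{6}$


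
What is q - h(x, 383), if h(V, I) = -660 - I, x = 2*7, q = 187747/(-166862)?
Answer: 173849319/166862 ≈ 1041.9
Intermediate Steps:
q = -187747/166862 (q = 187747*(-1/166862) = -187747/166862 ≈ -1.1252)
x = 14
q - h(x, 383) = -187747/166862 - (-660 - 1*383) = -187747/166862 - (-660 - 383) = -187747/166862 - 1*(-1043) = -187747/166862 + 1043 = 173849319/166862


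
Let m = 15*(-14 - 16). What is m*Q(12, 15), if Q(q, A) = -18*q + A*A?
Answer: -4050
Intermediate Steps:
Q(q, A) = A² - 18*q (Q(q, A) = -18*q + A² = A² - 18*q)
m = -450 (m = 15*(-30) = -450)
m*Q(12, 15) = -450*(15² - 18*12) = -450*(225 - 216) = -450*9 = -4050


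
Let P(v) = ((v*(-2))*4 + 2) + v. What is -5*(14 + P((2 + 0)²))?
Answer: 60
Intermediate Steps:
P(v) = 2 - 7*v (P(v) = (-2*v*4 + 2) + v = (-8*v + 2) + v = (2 - 8*v) + v = 2 - 7*v)
-5*(14 + P((2 + 0)²)) = -5*(14 + (2 - 7*(2 + 0)²)) = -5*(14 + (2 - 7*2²)) = -5*(14 + (2 - 7*4)) = -5*(14 + (2 - 28)) = -5*(14 - 26) = -5*(-12) = 60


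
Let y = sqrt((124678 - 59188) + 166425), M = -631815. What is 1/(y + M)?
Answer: -42121/26612664154 - sqrt(231915)/399189962310 ≈ -1.5839e-6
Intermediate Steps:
y = sqrt(231915) (y = sqrt(65490 + 166425) = sqrt(231915) ≈ 481.58)
1/(y + M) = 1/(sqrt(231915) - 631815) = 1/(-631815 + sqrt(231915))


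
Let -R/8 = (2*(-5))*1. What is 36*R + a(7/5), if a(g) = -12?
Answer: 2868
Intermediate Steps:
R = 80 (R = -8*2*(-5) = -(-80) = -8*(-10) = 80)
36*R + a(7/5) = 36*80 - 12 = 2880 - 12 = 2868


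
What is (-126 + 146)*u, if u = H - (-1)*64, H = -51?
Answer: 260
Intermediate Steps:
u = 13 (u = -51 - (-1)*64 = -51 - 1*(-64) = -51 + 64 = 13)
(-126 + 146)*u = (-126 + 146)*13 = 20*13 = 260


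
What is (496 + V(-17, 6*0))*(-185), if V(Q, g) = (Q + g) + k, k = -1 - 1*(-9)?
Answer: -90095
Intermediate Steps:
k = 8 (k = -1 + 9 = 8)
V(Q, g) = 8 + Q + g (V(Q, g) = (Q + g) + 8 = 8 + Q + g)
(496 + V(-17, 6*0))*(-185) = (496 + (8 - 17 + 6*0))*(-185) = (496 + (8 - 17 + 0))*(-185) = (496 - 9)*(-185) = 487*(-185) = -90095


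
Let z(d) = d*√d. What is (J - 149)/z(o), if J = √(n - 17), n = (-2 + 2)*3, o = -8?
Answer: I*√2*(-149 + I*√17)/32 ≈ -0.18222 - 6.5849*I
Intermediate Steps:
n = 0 (n = 0*3 = 0)
z(d) = d^(3/2)
J = I*√17 (J = √(0 - 17) = √(-17) = I*√17 ≈ 4.1231*I)
(J - 149)/z(o) = (I*√17 - 149)/((-8)^(3/2)) = (-149 + I*√17)/((-16*I*√2)) = (-149 + I*√17)*(I*√2/32) = I*√2*(-149 + I*√17)/32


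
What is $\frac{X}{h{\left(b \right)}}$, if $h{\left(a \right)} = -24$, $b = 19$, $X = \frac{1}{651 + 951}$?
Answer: $- \frac{1}{38448} \approx -2.6009 \cdot 10^{-5}$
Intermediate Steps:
$X = \frac{1}{1602} \approx 0.00062422$
$\frac{X}{h{\left(b \right)}} = \frac{1}{1602 \left(-24\right)} = \frac{1}{1602} \left(- \frac{1}{24}\right) = - \frac{1}{38448}$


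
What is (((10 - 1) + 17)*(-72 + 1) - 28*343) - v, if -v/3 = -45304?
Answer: -147362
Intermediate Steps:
v = 135912 (v = -3*(-45304) = 135912)
(((10 - 1) + 17)*(-72 + 1) - 28*343) - v = (((10 - 1) + 17)*(-72 + 1) - 28*343) - 1*135912 = ((9 + 17)*(-71) - 9604) - 135912 = (26*(-71) - 9604) - 135912 = (-1846 - 9604) - 135912 = -11450 - 135912 = -147362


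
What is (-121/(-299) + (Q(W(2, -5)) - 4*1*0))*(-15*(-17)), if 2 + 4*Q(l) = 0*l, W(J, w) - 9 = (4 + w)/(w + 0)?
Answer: -14535/598 ≈ -24.306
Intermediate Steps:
W(J, w) = 9 + (4 + w)/w (W(J, w) = 9 + (4 + w)/(w + 0) = 9 + (4 + w)/w)
Q(l) = -½ (Q(l) = -½ + (0*l)/4 = -½ + (¼)*0 = -½ + 0 = -½)
(-121/(-299) + (Q(W(2, -5)) - 4*1*0))*(-15*(-17)) = (-121/(-299) + (-½ - 4*1*0))*(-15*(-17)) = (-121*(-1/299) + (-½ - 4*0))*255 = (121/299 + (-½ + 0))*255 = (121/299 - ½)*255 = -57/598*255 = -14535/598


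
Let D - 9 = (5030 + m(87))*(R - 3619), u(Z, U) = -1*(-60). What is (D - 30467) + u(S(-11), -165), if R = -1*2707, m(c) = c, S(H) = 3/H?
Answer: -32400540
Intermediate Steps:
R = -2707
u(Z, U) = 60
D = -32370133 (D = 9 + (5030 + 87)*(-2707 - 3619) = 9 + 5117*(-6326) = 9 - 32370142 = -32370133)
(D - 30467) + u(S(-11), -165) = (-32370133 - 30467) + 60 = -32400600 + 60 = -32400540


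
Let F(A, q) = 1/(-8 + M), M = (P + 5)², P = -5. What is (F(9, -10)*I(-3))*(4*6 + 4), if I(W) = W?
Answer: 21/2 ≈ 10.500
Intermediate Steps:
M = 0 (M = (-5 + 5)² = 0² = 0)
F(A, q) = -⅛ (F(A, q) = 1/(-8 + 0) = 1/(-8) = -⅛)
(F(9, -10)*I(-3))*(4*6 + 4) = (-⅛*(-3))*(4*6 + 4) = 3*(24 + 4)/8 = (3/8)*28 = 21/2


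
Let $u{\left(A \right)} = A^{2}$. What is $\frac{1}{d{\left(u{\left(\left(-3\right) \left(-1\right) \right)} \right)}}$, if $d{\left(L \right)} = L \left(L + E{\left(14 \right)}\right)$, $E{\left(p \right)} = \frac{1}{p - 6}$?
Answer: $\frac{8}{657} \approx 0.012177$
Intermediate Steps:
$E{\left(p \right)} = \frac{1}{-6 + p}$
$d{\left(L \right)} = L \left(\frac{1}{8} + L\right)$ ($d{\left(L \right)} = L \left(L + \frac{1}{-6 + 14}\right) = L \left(L + \frac{1}{8}\right) = L \left(\frac{1}{8} + L\right)$)
$\frac{1}{d{\left(u{\left(\left(-3\right) \left(-1\right) \right)} \right)}} = \frac{1}{\left(\left(-3\right) \left(-1\right)\right)^{2} \left(\frac{1}{8} + \left(\left(-3\right) \left(-1\right)\right)^{2}\right)} = \frac{1}{3^{2} \left(\frac{1}{8} + 3^{2}\right)} = \frac{1}{9 \left(\frac{1}{8} + 9\right)} = \frac{1}{9 \cdot \frac{73}{8}} = \frac{1}{\frac{657}{8}} = \frac{8}{657}$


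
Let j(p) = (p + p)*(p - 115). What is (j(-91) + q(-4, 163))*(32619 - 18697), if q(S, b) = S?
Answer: 521907936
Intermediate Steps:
j(p) = 2*p*(-115 + p) (j(p) = (2*p)*(-115 + p) = 2*p*(-115 + p))
(j(-91) + q(-4, 163))*(32619 - 18697) = (2*(-91)*(-115 - 91) - 4)*(32619 - 18697) = (2*(-91)*(-206) - 4)*13922 = (37492 - 4)*13922 = 37488*13922 = 521907936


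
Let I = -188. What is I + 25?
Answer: -163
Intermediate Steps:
I + 25 = -188 + 25 = -163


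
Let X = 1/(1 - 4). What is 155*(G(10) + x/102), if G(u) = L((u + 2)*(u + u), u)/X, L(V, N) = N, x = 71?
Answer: -463295/102 ≈ -4542.1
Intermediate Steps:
X = -⅓ (X = 1/(-3) = -⅓ ≈ -0.33333)
G(u) = -3*u (G(u) = u/(-⅓) = u*(-3) = -3*u)
155*(G(10) + x/102) = 155*(-3*10 + 71/102) = 155*(-30 + 71*(1/102)) = 155*(-30 + 71/102) = 155*(-2989/102) = -463295/102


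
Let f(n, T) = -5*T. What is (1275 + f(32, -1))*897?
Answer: 1148160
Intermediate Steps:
(1275 + f(32, -1))*897 = (1275 - 5*(-1))*897 = (1275 + 5)*897 = 1280*897 = 1148160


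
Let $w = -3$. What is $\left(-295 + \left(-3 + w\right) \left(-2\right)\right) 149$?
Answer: $-42167$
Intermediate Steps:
$\left(-295 + \left(-3 + w\right) \left(-2\right)\right) 149 = \left(-295 + \left(-3 - 3\right) \left(-2\right)\right) 149 = \left(-295 - -12\right) 149 = \left(-295 + 12\right) 149 = \left(-283\right) 149 = -42167$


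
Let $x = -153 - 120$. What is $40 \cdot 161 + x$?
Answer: $6167$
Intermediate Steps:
$x = -273$
$40 \cdot 161 + x = 40 \cdot 161 - 273 = 6440 - 273 = 6167$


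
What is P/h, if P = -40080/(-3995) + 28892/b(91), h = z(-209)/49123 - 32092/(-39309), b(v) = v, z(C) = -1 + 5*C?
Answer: 22992289655381574/55816449029159 ≈ 411.93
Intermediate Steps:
h = 1535338102/1930976007 (h = (-1 + 5*(-209))/49123 - 32092/(-39309) = (-1 - 1045)*(1/49123) - 32092*(-1/39309) = -1046*1/49123 + 32092/39309 = -1046/49123 + 32092/39309 = 1535338102/1930976007 ≈ 0.79511)
P = 23814164/72709 (P = -40080/(-3995) + 28892/91 = -40080*(-1/3995) + 28892*(1/91) = 8016/799 + 28892/91 = 23814164/72709 ≈ 327.53)
P/h = 23814164/(72709*(1535338102/1930976007)) = (23814164/72709)*(1930976007/1535338102) = 22992289655381574/55816449029159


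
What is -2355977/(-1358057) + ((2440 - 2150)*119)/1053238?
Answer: 1264135525298/715178619283 ≈ 1.7676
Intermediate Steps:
-2355977/(-1358057) + ((2440 - 2150)*119)/1053238 = -2355977*(-1/1358057) + (290*119)*(1/1053238) = 2355977/1358057 + 34510*(1/1053238) = 2355977/1358057 + 17255/526619 = 1264135525298/715178619283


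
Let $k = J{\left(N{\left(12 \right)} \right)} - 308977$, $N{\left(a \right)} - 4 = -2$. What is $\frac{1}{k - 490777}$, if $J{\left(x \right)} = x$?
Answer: $- \frac{1}{799752} \approx -1.2504 \cdot 10^{-6}$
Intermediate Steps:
$N{\left(a \right)} = 2$ ($N{\left(a \right)} = 4 - 2 = 2$)
$k = -308975$ ($k = 2 - 308977 = -308975$)
$\frac{1}{k - 490777} = \frac{1}{-308975 - 490777} = \frac{1}{-799752} = - \frac{1}{799752}$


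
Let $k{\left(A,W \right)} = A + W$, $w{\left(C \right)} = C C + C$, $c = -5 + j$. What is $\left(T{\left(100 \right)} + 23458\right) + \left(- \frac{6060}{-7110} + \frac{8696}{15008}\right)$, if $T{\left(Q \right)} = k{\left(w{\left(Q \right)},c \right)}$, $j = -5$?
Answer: $\frac{14916479947}{444612} \approx 33549.0$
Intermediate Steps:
$c = -10$ ($c = -5 - 5 = -10$)
$w{\left(C \right)} = C + C^{2}$ ($w{\left(C \right)} = C^{2} + C = C + C^{2}$)
$T{\left(Q \right)} = -10 + Q \left(1 + Q\right)$ ($T{\left(Q \right)} = Q \left(1 + Q\right) - 10 = -10 + Q \left(1 + Q\right)$)
$\left(T{\left(100 \right)} + 23458\right) + \left(- \frac{6060}{-7110} + \frac{8696}{15008}\right) = \left(\left(-10 + 100 \left(1 + 100\right)\right) + 23458\right) + \left(- \frac{6060}{-7110} + \frac{8696}{15008}\right) = \left(\left(-10 + 100 \cdot 101\right) + 23458\right) + \left(\left(-6060\right) \left(- \frac{1}{7110}\right) + 8696 \cdot \frac{1}{15008}\right) = \left(\left(-10 + 10100\right) + 23458\right) + \left(\frac{202}{237} + \frac{1087}{1876}\right) = \left(10090 + 23458\right) + \frac{636571}{444612} = 33548 + \frac{636571}{444612} = \frac{14916479947}{444612}$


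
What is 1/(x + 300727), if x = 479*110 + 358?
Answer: 1/353775 ≈ 2.8267e-6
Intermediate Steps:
x = 53048 (x = 52690 + 358 = 53048)
1/(x + 300727) = 1/(53048 + 300727) = 1/353775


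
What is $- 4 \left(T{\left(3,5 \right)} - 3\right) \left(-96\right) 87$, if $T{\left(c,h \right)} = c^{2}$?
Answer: $200448$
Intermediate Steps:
$- 4 \left(T{\left(3,5 \right)} - 3\right) \left(-96\right) 87 = - 4 \left(3^{2} - 3\right) \left(-96\right) 87 = - 4 \left(9 - 3\right) \left(-96\right) 87 = \left(-4\right) 6 \left(-96\right) 87 = \left(-24\right) \left(-96\right) 87 = 2304 \cdot 87 = 200448$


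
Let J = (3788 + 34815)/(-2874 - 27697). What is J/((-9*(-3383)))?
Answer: -38603/930795237 ≈ -4.1473e-5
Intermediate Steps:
J = -38603/30571 (J = 38603/(-30571) = 38603*(-1/30571) = -38603/30571 ≈ -1.2627)
J/((-9*(-3383))) = -38603/(30571*((-9*(-3383)))) = -38603/30571/30447 = -38603/30571*1/30447 = -38603/930795237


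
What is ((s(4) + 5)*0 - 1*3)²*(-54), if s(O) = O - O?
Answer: -486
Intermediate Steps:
s(O) = 0
((s(4) + 5)*0 - 1*3)²*(-54) = ((0 + 5)*0 - 1*3)²*(-54) = (5*0 - 3)²*(-54) = (0 - 3)²*(-54) = (-3)²*(-54) = 9*(-54) = -486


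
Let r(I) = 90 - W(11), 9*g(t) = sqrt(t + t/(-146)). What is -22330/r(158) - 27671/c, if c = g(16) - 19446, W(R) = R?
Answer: -24839068746454529/88321317169346 + 249039*sqrt(21170)/1117991356574 ≈ -281.24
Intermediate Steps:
g(t) = sqrt(21170)*sqrt(t)/1314 (g(t) = sqrt(t + t/(-146))/9 = sqrt(t + t*(-1/146))/9 = sqrt(t - t/146)/9 = sqrt(145*t/146)/9 = (sqrt(21170)*sqrt(t)/146)/9 = sqrt(21170)*sqrt(t)/1314)
r(I) = 79 (r(I) = 90 - 1*11 = 90 - 11 = 79)
c = -19446 + 2*sqrt(21170)/657 (c = sqrt(21170)*sqrt(16)/1314 - 19446 = (1/1314)*sqrt(21170)*4 - 19446 = 2*sqrt(21170)/657 - 19446 = -19446 + 2*sqrt(21170)/657 ≈ -19446.)
-22330/r(158) - 27671/c = -22330/79 - 27671/(-19446 + 2*sqrt(21170)/657)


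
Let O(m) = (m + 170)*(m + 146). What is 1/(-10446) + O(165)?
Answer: 1088316509/10446 ≈ 1.0419e+5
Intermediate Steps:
O(m) = (146 + m)*(170 + m) (O(m) = (170 + m)*(146 + m) = (146 + m)*(170 + m))
1/(-10446) + O(165) = 1/(-10446) + (24820 + 165² + 316*165) = -1/10446 + (24820 + 27225 + 52140) = -1/10446 + 104185 = 1088316509/10446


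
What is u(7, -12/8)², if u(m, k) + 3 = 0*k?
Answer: 9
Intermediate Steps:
u(m, k) = -3 (u(m, k) = -3 + 0*k = -3 + 0 = -3)
u(7, -12/8)² = (-3)² = 9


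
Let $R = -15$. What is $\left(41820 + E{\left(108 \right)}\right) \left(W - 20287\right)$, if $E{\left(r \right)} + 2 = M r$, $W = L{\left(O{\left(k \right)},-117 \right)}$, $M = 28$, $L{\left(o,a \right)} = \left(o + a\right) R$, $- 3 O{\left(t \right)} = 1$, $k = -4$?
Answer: $-830787734$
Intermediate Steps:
$O{\left(t \right)} = - \frac{1}{3}$ ($O{\left(t \right)} = \left(- \frac{1}{3}\right) 1 = - \frac{1}{3}$)
$L{\left(o,a \right)} = - 15 a - 15 o$ ($L{\left(o,a \right)} = \left(o + a\right) \left(-15\right) = \left(a + o\right) \left(-15\right) = - 15 a - 15 o$)
$W = 1760$ ($W = \left(-15\right) \left(-117\right) - -5 = 1755 + 5 = 1760$)
$E{\left(r \right)} = -2 + 28 r$
$\left(41820 + E{\left(108 \right)}\right) \left(W - 20287\right) = \left(41820 + \left(-2 + 28 \cdot 108\right)\right) \left(1760 - 20287\right) = \left(41820 + \left(-2 + 3024\right)\right) \left(-18527\right) = \left(41820 + 3022\right) \left(-18527\right) = 44842 \left(-18527\right) = -830787734$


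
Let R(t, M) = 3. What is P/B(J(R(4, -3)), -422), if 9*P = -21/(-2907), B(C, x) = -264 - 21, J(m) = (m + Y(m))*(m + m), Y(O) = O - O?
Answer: -7/2485485 ≈ -2.8164e-6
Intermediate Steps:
Y(O) = 0
J(m) = 2*m² (J(m) = (m + 0)*(m + m) = m*(2*m) = 2*m²)
B(C, x) = -285
P = 7/8721 (P = (-21/(-2907))/9 = (-21*(-1/2907))/9 = (⅑)*(7/969) = 7/8721 ≈ 0.00080266)
P/B(J(R(4, -3)), -422) = (7/8721)/(-285) = (7/8721)*(-1/285) = -7/2485485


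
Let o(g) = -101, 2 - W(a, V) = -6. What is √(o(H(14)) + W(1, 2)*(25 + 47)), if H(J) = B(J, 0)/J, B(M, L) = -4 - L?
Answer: 5*√19 ≈ 21.794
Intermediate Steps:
W(a, V) = 8 (W(a, V) = 2 - 1*(-6) = 2 + 6 = 8)
H(J) = -4/J (H(J) = (-4 - 1*0)/J = (-4 + 0)/J = -4/J)
√(o(H(14)) + W(1, 2)*(25 + 47)) = √(-101 + 8*(25 + 47)) = √(-101 + 8*72) = √(-101 + 576) = √475 = 5*√19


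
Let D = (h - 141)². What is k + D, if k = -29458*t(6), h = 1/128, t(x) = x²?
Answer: -17049341183/16384 ≈ -1.0406e+6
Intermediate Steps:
h = 1/128 ≈ 0.0078125
k = -1060488 (k = -29458*6² = -29458*36 = -1060488)
D = 325694209/16384 (D = (1/128 - 141)² = (-18047/128)² = 325694209/16384 ≈ 19879.)
k + D = -1060488 + 325694209/16384 = -17049341183/16384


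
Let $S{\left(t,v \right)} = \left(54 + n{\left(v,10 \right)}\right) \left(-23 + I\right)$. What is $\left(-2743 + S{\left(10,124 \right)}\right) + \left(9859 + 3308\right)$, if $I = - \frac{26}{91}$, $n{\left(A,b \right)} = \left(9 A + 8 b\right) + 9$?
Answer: $- \frac{132249}{7} \approx -18893.0$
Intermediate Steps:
$n{\left(A,b \right)} = 9 + 8 b + 9 A$ ($n{\left(A,b \right)} = \left(8 b + 9 A\right) + 9 = 9 + 8 b + 9 A$)
$I = - \frac{2}{7}$ ($I = \left(-26\right) \frac{1}{91} = - \frac{2}{7} \approx -0.28571$)
$S{\left(t,v \right)} = - \frac{23309}{7} - \frac{1467 v}{7}$ ($S{\left(t,v \right)} = \left(54 + \left(9 + 8 \cdot 10 + 9 v\right)\right) \left(-23 - \frac{2}{7}\right) = \left(54 + \left(9 + 80 + 9 v\right)\right) \left(- \frac{163}{7}\right) = \left(54 + \left(89 + 9 v\right)\right) \left(- \frac{163}{7}\right) = \left(143 + 9 v\right) \left(- \frac{163}{7}\right) = - \frac{23309}{7} - \frac{1467 v}{7}$)
$\left(-2743 + S{\left(10,124 \right)}\right) + \left(9859 + 3308\right) = \left(-2743 - \frac{205217}{7}\right) + \left(9859 + 3308\right) = \left(-2743 - \frac{205217}{7}\right) + 13167 = - \frac{224418}{7} + 13167 = - \frac{132249}{7}$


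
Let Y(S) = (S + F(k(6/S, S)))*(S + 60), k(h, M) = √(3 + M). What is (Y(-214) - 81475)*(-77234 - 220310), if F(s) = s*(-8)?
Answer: 14436537336 - 366574208*I*√211 ≈ 1.4437e+10 - 5.3248e+9*I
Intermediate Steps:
F(s) = -8*s
Y(S) = (60 + S)*(S - 8*√(3 + S)) (Y(S) = (S - 8*√(3 + S))*(S + 60) = (S - 8*√(3 + S))*(60 + S) = (60 + S)*(S - 8*√(3 + S)))
(Y(-214) - 81475)*(-77234 - 220310) = (((-214)² - 480*√(3 - 214) + 60*(-214) - 8*(-214)*√(3 - 214)) - 81475)*(-77234 - 220310) = ((45796 - 480*I*√211 - 12840 - 8*(-214)*√(-211)) - 81475)*(-297544) = ((45796 - 480*I*√211 - 12840 - 8*(-214)*I*√211) - 81475)*(-297544) = ((45796 - 480*I*√211 - 12840 + 1712*I*√211) - 81475)*(-297544) = ((32956 + 1232*I*√211) - 81475)*(-297544) = (-48519 + 1232*I*√211)*(-297544) = 14436537336 - 366574208*I*√211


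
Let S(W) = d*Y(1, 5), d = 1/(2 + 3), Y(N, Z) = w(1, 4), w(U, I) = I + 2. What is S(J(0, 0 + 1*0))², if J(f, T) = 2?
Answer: 36/25 ≈ 1.4400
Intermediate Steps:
w(U, I) = 2 + I
Y(N, Z) = 6 (Y(N, Z) = 2 + 4 = 6)
d = ⅕ (d = 1/5 = 1*(⅕) = ⅕ ≈ 0.20000)
S(W) = 6/5 (S(W) = (⅕)*6 = 6/5)
S(J(0, 0 + 1*0))² = (6/5)² = 36/25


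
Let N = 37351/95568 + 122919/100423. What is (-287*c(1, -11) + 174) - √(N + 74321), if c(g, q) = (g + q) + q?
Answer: 6201 - √427850826503768038327011/2399306316 ≈ 5928.4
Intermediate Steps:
c(g, q) = g + 2*q
N = 15498022465/9597225264 (N = 37351*(1/95568) + 122919*(1/100423) = 37351/95568 + 122919/100423 = 15498022465/9597225264 ≈ 1.6148)
(-287*c(1, -11) + 174) - √(N + 74321) = (-287*(1 + 2*(-11)) + 174) - √(15498022465/9597225264 + 74321) = (-287*(1 - 22) + 174) - √(713290876868209/9597225264) = (-287*(-21) + 174) - √427850826503768038327011/2399306316 = (6027 + 174) - √427850826503768038327011/2399306316 = 6201 - √427850826503768038327011/2399306316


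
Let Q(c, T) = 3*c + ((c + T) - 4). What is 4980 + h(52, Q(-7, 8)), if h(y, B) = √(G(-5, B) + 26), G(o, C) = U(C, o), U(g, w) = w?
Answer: 4980 + √21 ≈ 4984.6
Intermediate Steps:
Q(c, T) = -4 + T + 4*c (Q(c, T) = 3*c + ((T + c) - 4) = 3*c + (-4 + T + c) = -4 + T + 4*c)
G(o, C) = o
h(y, B) = √21 (h(y, B) = √(-5 + 26) = √21)
4980 + h(52, Q(-7, 8)) = 4980 + √21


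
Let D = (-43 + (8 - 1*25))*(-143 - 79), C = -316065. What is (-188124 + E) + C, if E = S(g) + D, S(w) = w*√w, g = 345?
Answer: -490869 + 345*√345 ≈ -4.8446e+5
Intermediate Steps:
S(w) = w^(3/2)
D = 13320 (D = (-43 + (8 - 25))*(-222) = (-43 - 17)*(-222) = -60*(-222) = 13320)
E = 13320 + 345*√345 (E = 345^(3/2) + 13320 = 345*√345 + 13320 = 13320 + 345*√345 ≈ 19728.)
(-188124 + E) + C = (-188124 + (13320 + 345*√345)) - 316065 = (-174804 + 345*√345) - 316065 = -490869 + 345*√345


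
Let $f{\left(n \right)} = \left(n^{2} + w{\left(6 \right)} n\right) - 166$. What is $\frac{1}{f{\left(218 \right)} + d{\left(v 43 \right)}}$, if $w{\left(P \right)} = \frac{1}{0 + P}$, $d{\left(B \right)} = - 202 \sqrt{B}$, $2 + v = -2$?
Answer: $\frac{426549}{20279170081} + \frac{3636 i \sqrt{43}}{20279170081} \approx 2.1034 \cdot 10^{-5} + 1.1757 \cdot 10^{-6} i$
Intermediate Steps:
$v = -4$ ($v = -2 - 2 = -4$)
$w{\left(P \right)} = \frac{1}{P}$
$f{\left(n \right)} = -166 + n^{2} + \frac{n}{6}$ ($f{\left(n \right)} = \left(n^{2} + \frac{n}{6}\right) - 166 = -166 + n^{2} + \frac{n}{6}$)
$\frac{1}{f{\left(218 \right)} + d{\left(v 43 \right)}} = \frac{1}{\left(-166 + 218^{2} + \frac{1}{6} \cdot 218\right) - 202 \sqrt{\left(-4\right) 43}} = \frac{1}{\left(-166 + 47524 + \frac{109}{3}\right) - 202 \sqrt{-172}} = \frac{1}{\frac{142183}{3} - 202 \cdot 2 i \sqrt{43}} = \frac{1}{\frac{142183}{3} - 404 i \sqrt{43}}$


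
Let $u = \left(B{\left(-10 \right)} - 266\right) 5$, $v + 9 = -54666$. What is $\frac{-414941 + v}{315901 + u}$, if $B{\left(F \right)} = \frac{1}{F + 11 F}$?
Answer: $- \frac{1610112}{1078529} \approx -1.4929$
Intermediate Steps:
$B{\left(F \right)} = \frac{1}{12 F}$
$v = -54675$ ($v = -9 - 54666 = -54675$)
$u = - \frac{31921}{24}$ ($u = \left(\frac{1}{12 \left(-10\right)} - 266\right) 5 = \left(\frac{1}{12} \left(- \frac{1}{10}\right) - 266\right) 5 = \left(- \frac{1}{120} - 266\right) 5 = \left(- \frac{31921}{120}\right) 5 = - \frac{31921}{24} \approx -1330.0$)
$\frac{-414941 + v}{315901 + u} = \frac{-414941 - 54675}{315901 - \frac{31921}{24}} = - \frac{469616}{\frac{7549703}{24}} = \left(-469616\right) \frac{24}{7549703} = - \frac{1610112}{1078529}$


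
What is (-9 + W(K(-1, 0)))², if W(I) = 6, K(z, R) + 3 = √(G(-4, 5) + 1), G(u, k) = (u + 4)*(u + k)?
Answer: 9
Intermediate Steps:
G(u, k) = (4 + u)*(k + u)
K(z, R) = -2 (K(z, R) = -3 + √(((-4)² + 4*5 + 4*(-4) + 5*(-4)) + 1) = -3 + √((16 + 20 - 16 - 20) + 1) = -3 + √(0 + 1) = -3 + √1 = -3 + 1 = -2)
(-9 + W(K(-1, 0)))² = (-9 + 6)² = (-3)² = 9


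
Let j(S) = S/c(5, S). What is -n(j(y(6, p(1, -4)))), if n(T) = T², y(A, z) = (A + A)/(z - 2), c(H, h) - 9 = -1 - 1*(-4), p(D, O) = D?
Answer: -1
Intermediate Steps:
c(H, h) = 12 (c(H, h) = 9 + (-1 - 1*(-4)) = 9 + (-1 + 4) = 9 + 3 = 12)
y(A, z) = 2*A/(-2 + z) (y(A, z) = (2*A)/(-2 + z) = 2*A/(-2 + z))
j(S) = S/12
-n(j(y(6, p(1, -4)))) = -((2*6/(-2 + 1))/12)² = -((2*6/(-1))/12)² = -((2*6*(-1))/12)² = -((1/12)*(-12))² = -1*(-1)² = -1*1 = -1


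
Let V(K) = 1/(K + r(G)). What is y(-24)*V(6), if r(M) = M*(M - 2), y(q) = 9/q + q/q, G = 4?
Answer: 5/112 ≈ 0.044643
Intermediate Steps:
y(q) = 1 + 9/q (y(q) = 9/q + 1 = 1 + 9/q)
r(M) = M*(-2 + M)
V(K) = 1/(8 + K) (V(K) = 1/(K + 4*(-2 + 4)) = 1/(K + 4*2) = 1/(K + 8) = 1/(8 + K))
y(-24)*V(6) = ((9 - 24)/(-24))/(8 + 6) = -1/24*(-15)/14 = (5/8)*(1/14) = 5/112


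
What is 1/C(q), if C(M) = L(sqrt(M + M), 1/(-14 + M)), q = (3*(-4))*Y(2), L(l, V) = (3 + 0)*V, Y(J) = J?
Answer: -38/3 ≈ -12.667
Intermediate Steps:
L(l, V) = 3*V
q = -24 (q = (3*(-4))*2 = -12*2 = -24)
C(M) = 3/(-14 + M)
1/C(q) = 1/(3/(-14 - 24)) = 1/(3/(-38)) = 1/(3*(-1/38)) = 1/(-3/38) = -38/3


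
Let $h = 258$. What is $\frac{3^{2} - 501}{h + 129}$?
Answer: $- \frac{164}{129} \approx -1.2713$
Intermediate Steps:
$\frac{3^{2} - 501}{h + 129} = \frac{3^{2} - 501}{258 + 129} = \frac{9 - 501}{387} = \left(-492\right) \frac{1}{387} = - \frac{164}{129}$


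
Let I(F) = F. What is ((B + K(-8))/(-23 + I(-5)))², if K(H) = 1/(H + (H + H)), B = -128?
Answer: 192721/9216 ≈ 20.912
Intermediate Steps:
K(H) = 1/(3*H) (K(H) = 1/(H + 2*H) = 1/(3*H))
((B + K(-8))/(-23 + I(-5)))² = ((-128 + (⅓)/(-8))/(-23 - 5))² = ((-128 + (⅓)*(-⅛))/(-28))² = ((-128 - 1/24)*(-1/28))² = (-3073/24*(-1/28))² = (439/96)² = 192721/9216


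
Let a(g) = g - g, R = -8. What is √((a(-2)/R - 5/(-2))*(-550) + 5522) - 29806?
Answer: -29806 + √4147 ≈ -29742.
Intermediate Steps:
a(g) = 0
√((a(-2)/R - 5/(-2))*(-550) + 5522) - 29806 = √((0/(-8) - 5/(-2))*(-550) + 5522) - 29806 = √((0*(-⅛) - 5*(-½))*(-550) + 5522) - 29806 = √((0 + 5/2)*(-550) + 5522) - 29806 = √((5/2)*(-550) + 5522) - 29806 = √(-1375 + 5522) - 29806 = √4147 - 29806 = -29806 + √4147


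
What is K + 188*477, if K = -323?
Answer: 89353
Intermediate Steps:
K + 188*477 = -323 + 188*477 = -323 + 89676 = 89353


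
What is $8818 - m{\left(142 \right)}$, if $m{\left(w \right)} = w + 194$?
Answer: $8482$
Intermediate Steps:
$m{\left(w \right)} = 194 + w$
$8818 - m{\left(142 \right)} = 8818 - \left(194 + 142\right) = 8818 - 336 = 8482$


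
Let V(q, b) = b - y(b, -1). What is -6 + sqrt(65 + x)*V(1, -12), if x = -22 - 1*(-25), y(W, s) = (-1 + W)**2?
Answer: -6 - 362*sqrt(17) ≈ -1498.6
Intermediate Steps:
x = 3 (x = -22 + 25 = 3)
V(q, b) = b - (-1 + b)**2
-6 + sqrt(65 + x)*V(1, -12) = -6 + sqrt(65 + 3)*(-12 - (-1 - 12)**2) = -6 + sqrt(68)*(-12 - 1*(-13)**2) = -6 + (2*sqrt(17))*(-12 - 1*169) = -6 + (2*sqrt(17))*(-12 - 169) = -6 + (2*sqrt(17))*(-181) = -6 - 362*sqrt(17)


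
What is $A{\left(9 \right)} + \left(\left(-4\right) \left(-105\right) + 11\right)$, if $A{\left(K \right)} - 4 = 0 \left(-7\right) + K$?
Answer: $444$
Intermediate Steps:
$A{\left(K \right)} = 4 + K$ ($A{\left(K \right)} = 4 + \left(0 \left(-7\right) + K\right) = 4 + \left(0 + K\right) = 4 + K$)
$A{\left(9 \right)} + \left(\left(-4\right) \left(-105\right) + 11\right) = \left(4 + 9\right) + \left(\left(-4\right) \left(-105\right) + 11\right) = 13 + \left(420 + 11\right) = 13 + 431 = 444$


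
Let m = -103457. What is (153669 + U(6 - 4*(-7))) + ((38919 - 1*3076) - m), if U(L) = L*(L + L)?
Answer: 295281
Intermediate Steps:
U(L) = 2*L² (U(L) = L*(2*L) = 2*L²)
(153669 + U(6 - 4*(-7))) + ((38919 - 1*3076) - m) = (153669 + 2*(6 - 4*(-7))²) + ((38919 - 1*3076) - 1*(-103457)) = (153669 + 2*(6 + 28)²) + ((38919 - 3076) + 103457) = (153669 + 2*34²) + (35843 + 103457) = (153669 + 2*1156) + 139300 = (153669 + 2312) + 139300 = 155981 + 139300 = 295281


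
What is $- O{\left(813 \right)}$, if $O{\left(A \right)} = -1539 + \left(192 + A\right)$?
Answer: $534$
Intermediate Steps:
$O{\left(A \right)} = -1347 + A$
$- O{\left(813 \right)} = - (-1347 + 813) = \left(-1\right) \left(-534\right) = 534$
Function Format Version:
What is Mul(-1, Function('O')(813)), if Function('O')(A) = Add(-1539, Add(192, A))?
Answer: 534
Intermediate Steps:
Function('O')(A) = Add(-1347, A)
Mul(-1, Function('O')(813)) = Mul(-1, Add(-1347, 813)) = Mul(-1, -534) = 534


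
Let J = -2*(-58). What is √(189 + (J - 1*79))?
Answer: √226 ≈ 15.033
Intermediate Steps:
J = 116
√(189 + (J - 1*79)) = √(189 + (116 - 1*79)) = √(189 + (116 - 79)) = √(189 + 37) = √226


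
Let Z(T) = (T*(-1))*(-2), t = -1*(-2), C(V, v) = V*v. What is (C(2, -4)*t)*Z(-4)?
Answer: 128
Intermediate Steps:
t = 2
Z(T) = 2*T (Z(T) = -T*(-2) = 2*T)
(C(2, -4)*t)*Z(-4) = ((2*(-4))*2)*(2*(-4)) = -8*2*(-8) = -16*(-8) = 128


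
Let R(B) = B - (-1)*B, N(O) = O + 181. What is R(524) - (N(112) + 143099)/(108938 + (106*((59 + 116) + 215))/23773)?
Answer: 1355363563928/1294912207 ≈ 1046.7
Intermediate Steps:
N(O) = 181 + O
R(B) = 2*B (R(B) = B + B = 2*B)
R(524) - (N(112) + 143099)/(108938 + (106*((59 + 116) + 215))/23773) = 2*524 - ((181 + 112) + 143099)/(108938 + (106*((59 + 116) + 215))/23773) = 1048 - (293 + 143099)/(108938 + (106*(175 + 215))*(1/23773)) = 1048 - 143392/(108938 + (106*390)*(1/23773)) = 1048 - 143392/(108938 + 41340*(1/23773)) = 1048 - 143392/(108938 + 41340/23773) = 1048 - 143392/2589824414/23773 = 1048 - 143392*23773/2589824414 = 1048 - 1*1704429008/1294912207 = 1048 - 1704429008/1294912207 = 1355363563928/1294912207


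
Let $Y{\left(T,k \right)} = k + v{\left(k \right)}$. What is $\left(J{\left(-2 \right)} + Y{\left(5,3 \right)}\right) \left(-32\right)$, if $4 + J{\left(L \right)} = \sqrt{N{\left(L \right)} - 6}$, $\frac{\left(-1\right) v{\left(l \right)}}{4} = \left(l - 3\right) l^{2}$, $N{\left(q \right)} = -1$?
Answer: $32 - 32 i \sqrt{7} \approx 32.0 - 84.664 i$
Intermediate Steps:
$v{\left(l \right)} = - 4 l^{2} \left(-3 + l\right)$ ($v{\left(l \right)} = - 4 \left(l - 3\right) l^{2} = - 4 \left(-3 + l\right) l^{2} = - 4 l^{2} \left(-3 + l\right)$)
$Y{\left(T,k \right)} = k + 4 k^{2} \left(3 - k\right)$
$J{\left(L \right)} = -4 + i \sqrt{7}$ ($J{\left(L \right)} = -4 + \sqrt{-1 - 6} = -4 + \sqrt{-7} = -4 + i \sqrt{7}$)
$\left(J{\left(-2 \right)} + Y{\left(5,3 \right)}\right) \left(-32\right) = \left(\left(-4 + i \sqrt{7}\right) + 3 \left(1 + 4 \cdot 3 \left(3 - 3\right)\right)\right) \left(-32\right) = \left(\left(-4 + i \sqrt{7}\right) + 3 \left(1 + 4 \cdot 3 \cdot 0\right)\right) \left(-32\right) = \left(\left(-4 + i \sqrt{7}\right) + 3 \left(1 + 0\right)\right) \left(-32\right) = \left(\left(-4 + i \sqrt{7}\right) + 3 \cdot 1\right) \left(-32\right) = \left(\left(-4 + i \sqrt{7}\right) + 3\right) \left(-32\right) = \left(-1 + i \sqrt{7}\right) \left(-32\right) = 32 - 32 i \sqrt{7}$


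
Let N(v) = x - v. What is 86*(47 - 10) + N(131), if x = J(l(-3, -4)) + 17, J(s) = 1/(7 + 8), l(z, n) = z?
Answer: 46021/15 ≈ 3068.1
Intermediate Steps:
J(s) = 1/15
x = 256/15 (x = 1/15 + 17 = 256/15 ≈ 17.067)
N(v) = 256/15 - v
86*(47 - 10) + N(131) = 86*(47 - 10) + (256/15 - 1*131) = 86*37 + (256/15 - 131) = 3182 - 1709/15 = 46021/15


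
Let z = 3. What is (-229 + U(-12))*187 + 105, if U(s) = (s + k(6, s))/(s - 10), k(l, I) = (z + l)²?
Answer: -86609/2 ≈ -43305.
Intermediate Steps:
k(l, I) = (3 + l)²
U(s) = (81 + s)/(-10 + s) (U(s) = (s + (3 + 6)²)/(s - 10) = (s + 9²)/(-10 + s) = (s + 81)/(-10 + s) = (81 + s)/(-10 + s))
(-229 + U(-12))*187 + 105 = (-229 + (81 - 12)/(-10 - 12))*187 + 105 = (-229 + 69/(-22))*187 + 105 = (-229 - 1/22*69)*187 + 105 = (-229 - 69/22)*187 + 105 = -5107/22*187 + 105 = -86819/2 + 105 = -86609/2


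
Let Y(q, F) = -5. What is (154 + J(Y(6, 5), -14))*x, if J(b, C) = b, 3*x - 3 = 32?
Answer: 5215/3 ≈ 1738.3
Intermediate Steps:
x = 35/3 (x = 1 + (⅓)*32 = 1 + 32/3 = 35/3 ≈ 11.667)
(154 + J(Y(6, 5), -14))*x = (154 - 5)*(35/3) = 149*(35/3) = 5215/3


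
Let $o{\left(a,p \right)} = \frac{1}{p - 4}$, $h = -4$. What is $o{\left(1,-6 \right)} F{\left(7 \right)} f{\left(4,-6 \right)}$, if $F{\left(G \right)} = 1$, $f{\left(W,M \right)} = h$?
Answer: $\frac{2}{5} \approx 0.4$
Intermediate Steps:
$o{\left(a,p \right)} = \frac{1}{-4 + p}$
$f{\left(W,M \right)} = -4$
$o{\left(1,-6 \right)} F{\left(7 \right)} f{\left(4,-6 \right)} = \frac{1}{-4 - 6} \cdot 1 \left(-4\right) = \frac{1}{-10} \cdot 1 \left(-4\right) = \left(- \frac{1}{10}\right) 1 \left(-4\right) = \left(- \frac{1}{10}\right) \left(-4\right) = \frac{2}{5}$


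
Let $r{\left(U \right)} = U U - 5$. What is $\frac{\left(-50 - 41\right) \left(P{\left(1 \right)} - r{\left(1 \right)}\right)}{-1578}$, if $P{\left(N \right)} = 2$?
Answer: $\frac{91}{263} \approx 0.34601$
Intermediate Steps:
$r{\left(U \right)} = -5 + U^{2}$ ($r{\left(U \right)} = U^{2} - 5 = -5 + U^{2}$)
$\frac{\left(-50 - 41\right) \left(P{\left(1 \right)} - r{\left(1 \right)}\right)}{-1578} = \frac{\left(-50 - 41\right) \left(2 - \left(-5 + 1^{2}\right)\right)}{-1578} = - 91 \left(2 - \left(-5 + 1\right)\right) \left(- \frac{1}{1578}\right) = - 91 \left(2 - -4\right) \left(- \frac{1}{1578}\right) = - 91 \left(2 + 4\right) \left(- \frac{1}{1578}\right) = \left(-91\right) 6 \left(- \frac{1}{1578}\right) = \left(-546\right) \left(- \frac{1}{1578}\right) = \frac{91}{263}$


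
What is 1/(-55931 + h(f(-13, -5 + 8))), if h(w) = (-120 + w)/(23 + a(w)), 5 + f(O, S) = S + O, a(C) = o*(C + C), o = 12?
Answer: -337/18848612 ≈ -1.7879e-5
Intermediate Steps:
a(C) = 24*C (a(C) = 12*(C + C) = 12*(2*C) = 24*C)
f(O, S) = -5 + O + S (f(O, S) = -5 + (S + O) = -5 + (O + S) = -5 + O + S)
h(w) = (-120 + w)/(23 + 24*w)
1/(-55931 + h(f(-13, -5 + 8))) = 1/(-55931 + (-120 + (-5 - 13 + (-5 + 8)))/(23 + 24*(-5 - 13 + (-5 + 8)))) = 1/(-55931 + (-120 + (-5 - 13 + 3))/(23 + 24*(-5 - 13 + 3))) = 1/(-55931 + (-120 - 15)/(23 + 24*(-15))) = 1/(-55931 - 135/(23 - 360)) = 1/(-55931 - 135/(-337)) = 1/(-55931 - 1/337*(-135)) = 1/(-55931 + 135/337) = 1/(-18848612/337) = -337/18848612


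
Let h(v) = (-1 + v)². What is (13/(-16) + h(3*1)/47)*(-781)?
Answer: 427207/752 ≈ 568.09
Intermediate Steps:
(13/(-16) + h(3*1)/47)*(-781) = (13/(-16) + (-1 + 3*1)²/47)*(-781) = (13*(-1/16) + (-1 + 3)²*(1/47))*(-781) = (-13/16 + 2²*(1/47))*(-781) = (-13/16 + 4*(1/47))*(-781) = (-13/16 + 4/47)*(-781) = -547/752*(-781) = 427207/752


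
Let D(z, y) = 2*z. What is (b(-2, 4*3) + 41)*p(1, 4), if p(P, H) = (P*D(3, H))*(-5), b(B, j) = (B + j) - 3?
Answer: -1440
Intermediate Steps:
b(B, j) = -3 + B + j
p(P, H) = -30*P (p(P, H) = (P*(2*3))*(-5) = (P*6)*(-5) = (6*P)*(-5) = -30*P)
(b(-2, 4*3) + 41)*p(1, 4) = ((-3 - 2 + 4*3) + 41)*(-30*1) = ((-3 - 2 + 12) + 41)*(-30) = (7 + 41)*(-30) = 48*(-30) = -1440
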